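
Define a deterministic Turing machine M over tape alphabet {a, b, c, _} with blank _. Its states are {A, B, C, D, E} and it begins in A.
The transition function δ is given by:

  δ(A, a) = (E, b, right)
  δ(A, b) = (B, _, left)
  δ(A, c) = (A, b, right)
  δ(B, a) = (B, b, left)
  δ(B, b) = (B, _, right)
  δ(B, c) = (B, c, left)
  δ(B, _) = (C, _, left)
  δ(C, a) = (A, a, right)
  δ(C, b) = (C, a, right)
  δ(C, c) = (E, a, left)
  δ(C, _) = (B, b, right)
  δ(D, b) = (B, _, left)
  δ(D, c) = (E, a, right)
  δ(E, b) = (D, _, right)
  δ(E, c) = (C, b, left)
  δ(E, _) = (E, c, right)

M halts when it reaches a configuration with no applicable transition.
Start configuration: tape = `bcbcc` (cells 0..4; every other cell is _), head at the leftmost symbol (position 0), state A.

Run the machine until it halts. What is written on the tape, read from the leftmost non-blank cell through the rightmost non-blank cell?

A | __[b]cbcc   read b → write _, move left, go to B
B | _[_]_cbcc   read _ → write _, move left, go to C
C | [_]__cbcc   read _ → write b, move right, go to B
B | b[_]_cbcc   read _ → write _, move left, go to C
C | [b]__cbcc   read b → write a, move right, go to C
C | a[_]_cbcc   read _ → write b, move right, go to B
B | ab[_]cbcc   read _ → write _, move left, go to C
C | a[b]_cbcc   read b → write a, move right, go to C
C | aa[_]cbcc   read _ → write b, move right, go to B
B | aab[c]bcc   read c → write c, move left, go to B
B | aa[b]cbcc   read b → write _, move right, go to B
B | aa_[c]bcc   read c → write c, move left, go to B
B | aa[_]cbcc   read _ → write _, move left, go to C
C | a[a]_cbcc   read a → write a, move right, go to A
A | aa[_]cbcc
The non-blank tape span at halt is aa_cbcc.

aa_cbcc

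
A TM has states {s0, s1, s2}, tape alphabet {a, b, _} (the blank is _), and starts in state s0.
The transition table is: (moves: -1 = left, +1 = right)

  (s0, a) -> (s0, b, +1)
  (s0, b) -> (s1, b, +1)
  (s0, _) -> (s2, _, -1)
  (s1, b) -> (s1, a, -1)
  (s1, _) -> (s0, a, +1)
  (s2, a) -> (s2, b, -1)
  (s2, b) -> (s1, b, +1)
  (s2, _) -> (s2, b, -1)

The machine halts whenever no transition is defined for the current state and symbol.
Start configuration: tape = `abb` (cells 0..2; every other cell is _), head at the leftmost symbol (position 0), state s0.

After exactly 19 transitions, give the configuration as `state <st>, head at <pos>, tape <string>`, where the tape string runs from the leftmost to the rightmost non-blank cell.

state=s0 head=0 tape=_[a]bb__   (s0,a)→(s0,b,+1)
state=s0 head=1 tape=_b[b]b__   (s0,b)→(s1,b,+1)
state=s1 head=2 tape=_bb[b]__   (s1,b)→(s1,a,-1)
state=s1 head=1 tape=_b[b]a__   (s1,b)→(s1,a,-1)
state=s1 head=0 tape=_[b]aa__   (s1,b)→(s1,a,-1)
state=s1 head=-1 tape=[_]aaa__   (s1,_)→(s0,a,+1)
state=s0 head=0 tape=a[a]aa__   (s0,a)→(s0,b,+1)
state=s0 head=1 tape=ab[a]a__   (s0,a)→(s0,b,+1)
state=s0 head=2 tape=abb[a]__   (s0,a)→(s0,b,+1)
state=s0 head=3 tape=abbb[_]_   (s0,_)→(s2,_,-1)
state=s2 head=2 tape=abb[b]__   (s2,b)→(s1,b,+1)
state=s1 head=3 tape=abbb[_]_   (s1,_)→(s0,a,+1)
state=s0 head=4 tape=abbba[_]   (s0,_)→(s2,_,-1)
state=s2 head=3 tape=abbb[a]_   (s2,a)→(s2,b,-1)
state=s2 head=2 tape=abb[b]b_   (s2,b)→(s1,b,+1)
state=s1 head=3 tape=abbb[b]_   (s1,b)→(s1,a,-1)
state=s1 head=2 tape=abb[b]a_   (s1,b)→(s1,a,-1)
state=s1 head=1 tape=ab[b]aa_   (s1,b)→(s1,a,-1)
state=s1 head=0 tape=a[b]aaa_   (s1,b)→(s1,a,-1)
state=s1 head=-1 tape=[a]aaaa_
After 19 steps: state s1, head at -1, tape aaaaa.

state s1, head at -1, tape aaaaa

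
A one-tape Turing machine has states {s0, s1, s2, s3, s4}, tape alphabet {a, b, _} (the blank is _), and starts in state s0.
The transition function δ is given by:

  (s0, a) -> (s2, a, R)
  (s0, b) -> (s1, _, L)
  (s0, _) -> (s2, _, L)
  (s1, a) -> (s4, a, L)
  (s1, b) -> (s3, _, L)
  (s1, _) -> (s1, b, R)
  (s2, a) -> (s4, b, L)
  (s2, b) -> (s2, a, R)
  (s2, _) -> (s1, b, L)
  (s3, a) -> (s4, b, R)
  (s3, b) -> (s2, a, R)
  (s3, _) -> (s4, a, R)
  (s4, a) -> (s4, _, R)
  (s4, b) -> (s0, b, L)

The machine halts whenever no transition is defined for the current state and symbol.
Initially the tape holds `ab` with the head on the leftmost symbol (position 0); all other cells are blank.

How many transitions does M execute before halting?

s0 | __[a]b_   read a → write a, move R, go to s2
s2 | __a[b]_   read b → write a, move R, go to s2
s2 | __aa[_]   read _ → write b, move L, go to s1
s1 | __a[a]b   read a → write a, move L, go to s4
s4 | __[a]ab   read a → write _, move R, go to s4
s4 | ___[a]b   read a → write _, move R, go to s4
s4 | ____[b]   read b → write b, move L, go to s0
s0 | ___[_]b   read _ → write _, move L, go to s2
s2 | __[_]_b   read _ → write b, move L, go to s1
s1 | _[_]b_b   read _ → write b, move R, go to s1
s1 | _b[b]_b   read b → write _, move L, go to s3
s3 | _[b]__b   read b → write a, move R, go to s2
s2 | _a[_]_b   read _ → write b, move L, go to s1
s1 | _[a]b_b   read a → write a, move L, go to s4
s4 | [_]ab_b
M halts after 14 transitions.

14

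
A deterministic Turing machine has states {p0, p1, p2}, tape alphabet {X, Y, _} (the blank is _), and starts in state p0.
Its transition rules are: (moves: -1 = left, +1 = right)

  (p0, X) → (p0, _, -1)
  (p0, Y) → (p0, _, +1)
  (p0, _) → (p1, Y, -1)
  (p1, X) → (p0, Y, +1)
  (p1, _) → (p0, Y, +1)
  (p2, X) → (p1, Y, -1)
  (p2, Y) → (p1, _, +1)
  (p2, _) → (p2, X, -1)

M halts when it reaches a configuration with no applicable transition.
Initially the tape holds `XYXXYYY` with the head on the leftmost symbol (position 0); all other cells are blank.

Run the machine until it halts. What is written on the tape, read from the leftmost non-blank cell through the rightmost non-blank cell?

YYYYY_YYY

p0 | __[X]YXXYYY   read X → write _, move -1, go to p0
p0 | _[_]_YXXYYY   read _ → write Y, move -1, go to p1
p1 | [_]Y_YXXYYY   read _ → write Y, move +1, go to p0
p0 | Y[Y]_YXXYYY   read Y → write _, move +1, go to p0
p0 | Y_[_]YXXYYY   read _ → write Y, move -1, go to p1
p1 | Y[_]YYXXYYY   read _ → write Y, move +1, go to p0
p0 | YY[Y]YXXYYY   read Y → write _, move +1, go to p0
p0 | YY_[Y]XXYYY   read Y → write _, move +1, go to p0
p0 | YY__[X]XYYY   read X → write _, move -1, go to p0
p0 | YY_[_]_XYYY   read _ → write Y, move -1, go to p1
p1 | YY[_]Y_XYYY   read _ → write Y, move +1, go to p0
p0 | YYY[Y]_XYYY   read Y → write _, move +1, go to p0
p0 | YYY_[_]XYYY   read _ → write Y, move -1, go to p1
p1 | YYY[_]YXYYY   read _ → write Y, move +1, go to p0
p0 | YYYY[Y]XYYY   read Y → write _, move +1, go to p0
p0 | YYYY_[X]YYY   read X → write _, move -1, go to p0
p0 | YYYY[_]_YYY   read _ → write Y, move -1, go to p1
p1 | YYY[Y]Y_YYY
The non-blank tape span at halt is YYYYY_YYY.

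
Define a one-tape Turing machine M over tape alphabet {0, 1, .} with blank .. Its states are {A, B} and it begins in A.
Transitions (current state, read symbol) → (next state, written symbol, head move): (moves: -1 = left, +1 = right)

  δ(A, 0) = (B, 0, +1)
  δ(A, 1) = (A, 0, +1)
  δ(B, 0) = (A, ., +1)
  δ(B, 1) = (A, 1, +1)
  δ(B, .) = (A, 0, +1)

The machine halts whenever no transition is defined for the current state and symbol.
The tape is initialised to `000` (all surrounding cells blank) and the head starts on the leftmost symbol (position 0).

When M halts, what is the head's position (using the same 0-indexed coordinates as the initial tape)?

4

A | [0]00..   read 0 → write 0, move +1, go to B
B | 0[0]0..   read 0 → write ., move +1, go to A
A | 0.[0]..   read 0 → write 0, move +1, go to B
B | 0.0[.].   read . → write 0, move +1, go to A
A | 0.00[.]
At halt the head is at cell 4.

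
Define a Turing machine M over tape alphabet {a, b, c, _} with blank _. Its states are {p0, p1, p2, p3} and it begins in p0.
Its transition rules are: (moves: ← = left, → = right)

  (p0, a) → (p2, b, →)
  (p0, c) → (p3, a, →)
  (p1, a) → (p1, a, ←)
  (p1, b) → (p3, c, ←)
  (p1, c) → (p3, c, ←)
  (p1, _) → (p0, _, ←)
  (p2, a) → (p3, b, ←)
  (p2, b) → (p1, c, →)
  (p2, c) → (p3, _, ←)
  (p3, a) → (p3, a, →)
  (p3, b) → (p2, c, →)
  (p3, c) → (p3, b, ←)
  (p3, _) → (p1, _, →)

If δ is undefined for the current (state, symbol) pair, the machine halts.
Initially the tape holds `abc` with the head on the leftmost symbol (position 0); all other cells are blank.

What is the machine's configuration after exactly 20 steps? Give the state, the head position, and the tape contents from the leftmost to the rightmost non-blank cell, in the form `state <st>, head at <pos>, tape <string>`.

state p1, head at 0, tape cbc

state=p0 head=0 tape=_[a]bc   (p0,a)→(p2,b,→)
state=p2 head=1 tape=_b[b]c   (p2,b)→(p1,c,→)
state=p1 head=2 tape=_bc[c]   (p1,c)→(p3,c,←)
state=p3 head=1 tape=_b[c]c   (p3,c)→(p3,b,←)
state=p3 head=0 tape=_[b]bc   (p3,b)→(p2,c,→)
state=p2 head=1 tape=_c[b]c   (p2,b)→(p1,c,→)
state=p1 head=2 tape=_cc[c]   (p1,c)→(p3,c,←)
state=p3 head=1 tape=_c[c]c   (p3,c)→(p3,b,←)
state=p3 head=0 tape=_[c]bc   (p3,c)→(p3,b,←)
state=p3 head=-1 tape=[_]bbc   (p3,_)→(p1,_,→)
state=p1 head=0 tape=_[b]bc   (p1,b)→(p3,c,←)
state=p3 head=-1 tape=[_]cbc   (p3,_)→(p1,_,→)
state=p1 head=0 tape=_[c]bc   (p1,c)→(p3,c,←)
state=p3 head=-1 tape=[_]cbc   (p3,_)→(p1,_,→)
state=p1 head=0 tape=_[c]bc   (p1,c)→(p3,c,←)
state=p3 head=-1 tape=[_]cbc   (p3,_)→(p1,_,→)
state=p1 head=0 tape=_[c]bc   (p1,c)→(p3,c,←)
state=p3 head=-1 tape=[_]cbc   (p3,_)→(p1,_,→)
state=p1 head=0 tape=_[c]bc   (p1,c)→(p3,c,←)
state=p3 head=-1 tape=[_]cbc   (p3,_)→(p1,_,→)
state=p1 head=0 tape=_[c]bc
After 20 steps: state p1, head at 0, tape cbc.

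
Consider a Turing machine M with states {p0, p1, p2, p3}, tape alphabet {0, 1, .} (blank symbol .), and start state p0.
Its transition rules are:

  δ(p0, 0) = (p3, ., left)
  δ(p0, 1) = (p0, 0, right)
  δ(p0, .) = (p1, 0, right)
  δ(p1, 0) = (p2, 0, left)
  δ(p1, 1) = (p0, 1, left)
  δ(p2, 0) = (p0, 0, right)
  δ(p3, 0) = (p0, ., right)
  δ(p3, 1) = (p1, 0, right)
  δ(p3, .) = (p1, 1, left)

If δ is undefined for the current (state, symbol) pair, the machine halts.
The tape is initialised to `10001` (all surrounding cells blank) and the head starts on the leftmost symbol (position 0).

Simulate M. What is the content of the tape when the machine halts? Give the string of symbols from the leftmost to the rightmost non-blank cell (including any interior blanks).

p0 | [1]0001   read 1 → write 0, move right, go to p0
p0 | 0[0]001   read 0 → write ., move left, go to p3
p3 | [0].001   read 0 → write ., move right, go to p0
p0 | .[.]001   read . → write 0, move right, go to p1
p1 | .0[0]01   read 0 → write 0, move left, go to p2
p2 | .[0]001   read 0 → write 0, move right, go to p0
p0 | .0[0]01   read 0 → write ., move left, go to p3
p3 | .[0].01   read 0 → write ., move right, go to p0
p0 | ..[.]01   read . → write 0, move right, go to p1
p1 | ..0[0]1   read 0 → write 0, move left, go to p2
p2 | ..[0]01   read 0 → write 0, move right, go to p0
p0 | ..0[0]1   read 0 → write ., move left, go to p3
p3 | ..[0].1   read 0 → write ., move right, go to p0
p0 | ...[.]1   read . → write 0, move right, go to p1
p1 | ...0[1]   read 1 → write 1, move left, go to p0
p0 | ...[0]1   read 0 → write ., move left, go to p3
p3 | ..[.].1   read . → write 1, move left, go to p1
p1 | .[.]1.1
The non-blank tape span at halt is 1.1.

1.1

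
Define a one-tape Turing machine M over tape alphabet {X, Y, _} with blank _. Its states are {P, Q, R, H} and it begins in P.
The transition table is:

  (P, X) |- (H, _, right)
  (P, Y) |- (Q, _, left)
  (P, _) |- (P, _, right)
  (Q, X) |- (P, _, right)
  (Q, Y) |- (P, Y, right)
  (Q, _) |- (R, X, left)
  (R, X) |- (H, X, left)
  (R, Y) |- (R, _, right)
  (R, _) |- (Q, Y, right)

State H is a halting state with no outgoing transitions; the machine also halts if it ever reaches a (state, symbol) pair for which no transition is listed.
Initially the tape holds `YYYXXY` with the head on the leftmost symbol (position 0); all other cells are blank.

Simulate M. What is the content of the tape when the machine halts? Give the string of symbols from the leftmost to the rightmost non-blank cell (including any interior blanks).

state=P head=0 tape=__[Y]YYXXY   (P,Y)→(Q,_,left)
state=Q head=-1 tape=_[_]_YYXXY   (Q,_)→(R,X,left)
state=R head=-2 tape=[_]X_YYXXY   (R,_)→(Q,Y,right)
state=Q head=-1 tape=Y[X]_YYXXY   (Q,X)→(P,_,right)
state=P head=0 tape=Y_[_]YYXXY   (P,_)→(P,_,right)
state=P head=1 tape=Y__[Y]YXXY   (P,Y)→(Q,_,left)
state=Q head=0 tape=Y_[_]_YXXY   (Q,_)→(R,X,left)
state=R head=-1 tape=Y[_]X_YXXY   (R,_)→(Q,Y,right)
state=Q head=0 tape=YY[X]_YXXY   (Q,X)→(P,_,right)
state=P head=1 tape=YY_[_]YXXY   (P,_)→(P,_,right)
state=P head=2 tape=YY__[Y]XXY   (P,Y)→(Q,_,left)
state=Q head=1 tape=YY_[_]_XXY   (Q,_)→(R,X,left)
state=R head=0 tape=YY[_]X_XXY   (R,_)→(Q,Y,right)
state=Q head=1 tape=YYY[X]_XXY   (Q,X)→(P,_,right)
state=P head=2 tape=YYY_[_]XXY   (P,_)→(P,_,right)
state=P head=3 tape=YYY__[X]XY   (P,X)→(H,_,right)
state=H head=4 tape=YYY___[X]Y
The non-blank tape span at halt is YYY___XY.

YYY___XY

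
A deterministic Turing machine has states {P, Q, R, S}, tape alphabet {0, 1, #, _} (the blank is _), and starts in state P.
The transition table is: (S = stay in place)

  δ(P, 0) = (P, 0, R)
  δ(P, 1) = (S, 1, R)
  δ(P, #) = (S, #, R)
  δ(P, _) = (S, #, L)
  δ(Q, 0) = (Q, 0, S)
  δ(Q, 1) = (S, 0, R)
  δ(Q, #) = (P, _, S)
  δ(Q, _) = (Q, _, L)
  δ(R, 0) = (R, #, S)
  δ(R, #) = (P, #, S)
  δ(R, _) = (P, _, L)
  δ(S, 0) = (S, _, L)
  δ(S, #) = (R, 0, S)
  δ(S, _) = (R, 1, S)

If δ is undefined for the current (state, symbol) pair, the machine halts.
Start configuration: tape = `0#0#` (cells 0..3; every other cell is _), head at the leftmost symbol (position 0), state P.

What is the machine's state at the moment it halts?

R

P | [0]#0#   read 0 → write 0, move R, go to P
P | 0[#]0#   read # → write #, move R, go to S
S | 0#[0]#   read 0 → write _, move L, go to S
S | 0[#]_#   read # → write 0, move S, go to R
R | 0[0]_#   read 0 → write #, move S, go to R
R | 0[#]_#   read # → write #, move S, go to P
P | 0[#]_#   read # → write #, move R, go to S
S | 0#[_]#   read _ → write 1, move S, go to R
R | 0#[1]#
No transition is defined for (R, 1); M halts in state R.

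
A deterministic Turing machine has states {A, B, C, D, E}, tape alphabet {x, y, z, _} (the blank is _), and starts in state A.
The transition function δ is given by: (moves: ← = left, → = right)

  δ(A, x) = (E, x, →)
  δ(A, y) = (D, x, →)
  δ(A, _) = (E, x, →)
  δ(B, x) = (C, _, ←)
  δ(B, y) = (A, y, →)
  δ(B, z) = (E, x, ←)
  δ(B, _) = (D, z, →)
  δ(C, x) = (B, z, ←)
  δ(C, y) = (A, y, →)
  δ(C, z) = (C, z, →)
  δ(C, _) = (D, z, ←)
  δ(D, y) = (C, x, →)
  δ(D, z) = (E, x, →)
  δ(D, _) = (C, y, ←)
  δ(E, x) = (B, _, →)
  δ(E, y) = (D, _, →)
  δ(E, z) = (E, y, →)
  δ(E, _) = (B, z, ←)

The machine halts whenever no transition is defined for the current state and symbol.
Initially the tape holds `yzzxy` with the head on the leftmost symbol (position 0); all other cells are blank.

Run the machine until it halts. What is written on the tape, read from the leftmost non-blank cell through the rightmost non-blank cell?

xxy_yxyz

A | [y]zzxy___   read y → write x, move →, go to D
D | x[z]zxy___   read z → write x, move →, go to E
E | xx[z]xy___   read z → write y, move →, go to E
E | xxy[x]y___   read x → write _, move →, go to B
B | xxy_[y]___   read y → write y, move →, go to A
A | xxy_y[_]__   read _ → write x, move →, go to E
E | xxy_yx[_]_   read _ → write z, move ←, go to B
B | xxy_y[x]z_   read x → write _, move ←, go to C
C | xxy_[y]_z_   read y → write y, move →, go to A
A | xxy_y[_]z_   read _ → write x, move →, go to E
E | xxy_yx[z]_   read z → write y, move →, go to E
E | xxy_yxy[_]   read _ → write z, move ←, go to B
B | xxy_yx[y]z   read y → write y, move →, go to A
A | xxy_yxy[z]
The non-blank tape span at halt is xxy_yxyz.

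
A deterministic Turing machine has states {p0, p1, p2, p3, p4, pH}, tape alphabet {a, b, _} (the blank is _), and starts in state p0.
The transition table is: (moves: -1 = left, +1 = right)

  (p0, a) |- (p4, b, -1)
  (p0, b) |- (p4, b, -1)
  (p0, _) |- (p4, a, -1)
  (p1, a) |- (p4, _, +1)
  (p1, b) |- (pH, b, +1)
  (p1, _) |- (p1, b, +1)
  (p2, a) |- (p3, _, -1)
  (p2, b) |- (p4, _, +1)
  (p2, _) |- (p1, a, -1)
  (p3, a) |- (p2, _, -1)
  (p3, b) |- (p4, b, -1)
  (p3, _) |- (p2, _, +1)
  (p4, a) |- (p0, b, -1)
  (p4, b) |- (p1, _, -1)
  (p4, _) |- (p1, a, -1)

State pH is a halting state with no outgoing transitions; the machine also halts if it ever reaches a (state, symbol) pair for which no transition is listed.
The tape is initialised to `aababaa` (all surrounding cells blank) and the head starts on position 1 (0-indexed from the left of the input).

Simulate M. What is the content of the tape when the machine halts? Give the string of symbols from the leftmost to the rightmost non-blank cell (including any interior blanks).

state=p0 head=1 tape=____a[a]babaa   (p0,a)→(p4,b,-1)
state=p4 head=0 tape=____[a]bbabaa   (p4,a)→(p0,b,-1)
state=p0 head=-1 tape=___[_]bbbabaa   (p0,_)→(p4,a,-1)
state=p4 head=-2 tape=__[_]abbbabaa   (p4,_)→(p1,a,-1)
state=p1 head=-3 tape=_[_]aabbbabaa   (p1,_)→(p1,b,+1)
state=p1 head=-2 tape=_b[a]abbbabaa   (p1,a)→(p4,_,+1)
state=p4 head=-1 tape=_b_[a]bbbabaa   (p4,a)→(p0,b,-1)
state=p0 head=-2 tape=_b[_]bbbbabaa   (p0,_)→(p4,a,-1)
state=p4 head=-3 tape=_[b]abbbbabaa   (p4,b)→(p1,_,-1)
state=p1 head=-4 tape=[_]_abbbbabaa   (p1,_)→(p1,b,+1)
state=p1 head=-3 tape=b[_]abbbbabaa   (p1,_)→(p1,b,+1)
state=p1 head=-2 tape=bb[a]bbbbabaa   (p1,a)→(p4,_,+1)
state=p4 head=-1 tape=bb_[b]bbbabaa   (p4,b)→(p1,_,-1)
state=p1 head=-2 tape=bb[_]_bbbabaa   (p1,_)→(p1,b,+1)
state=p1 head=-1 tape=bbb[_]bbbabaa   (p1,_)→(p1,b,+1)
state=p1 head=0 tape=bbbb[b]bbabaa   (p1,b)→(pH,b,+1)
state=pH head=1 tape=bbbbb[b]babaa
The non-blank tape span at halt is bbbbbbbabaa.

bbbbbbbabaa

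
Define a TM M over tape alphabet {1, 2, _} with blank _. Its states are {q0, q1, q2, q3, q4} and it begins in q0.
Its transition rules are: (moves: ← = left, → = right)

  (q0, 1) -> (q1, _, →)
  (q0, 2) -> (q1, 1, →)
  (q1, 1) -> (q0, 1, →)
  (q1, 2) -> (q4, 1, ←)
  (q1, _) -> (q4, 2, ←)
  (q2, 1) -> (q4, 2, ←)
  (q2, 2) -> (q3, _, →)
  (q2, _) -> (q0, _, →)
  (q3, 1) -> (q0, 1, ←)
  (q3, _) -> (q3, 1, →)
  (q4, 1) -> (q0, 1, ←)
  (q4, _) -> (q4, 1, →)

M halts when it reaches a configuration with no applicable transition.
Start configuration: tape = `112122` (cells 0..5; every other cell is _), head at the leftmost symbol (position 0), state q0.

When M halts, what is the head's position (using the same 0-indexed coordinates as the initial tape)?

state=q0 head=0 tape=[1]12122_   (q0,1)→(q1,_,→)
state=q1 head=1 tape=_[1]2122_   (q1,1)→(q0,1,→)
state=q0 head=2 tape=_1[2]122_   (q0,2)→(q1,1,→)
state=q1 head=3 tape=_11[1]22_   (q1,1)→(q0,1,→)
state=q0 head=4 tape=_111[2]2_   (q0,2)→(q1,1,→)
state=q1 head=5 tape=_1111[2]_   (q1,2)→(q4,1,←)
state=q4 head=4 tape=_111[1]1_   (q4,1)→(q0,1,←)
state=q0 head=3 tape=_11[1]11_   (q0,1)→(q1,_,→)
state=q1 head=4 tape=_11_[1]1_   (q1,1)→(q0,1,→)
state=q0 head=5 tape=_11_1[1]_   (q0,1)→(q1,_,→)
state=q1 head=6 tape=_11_1_[_]   (q1,_)→(q4,2,←)
state=q4 head=5 tape=_11_1[_]2   (q4,_)→(q4,1,→)
state=q4 head=6 tape=_11_11[2]
At halt the head is at cell 6.

6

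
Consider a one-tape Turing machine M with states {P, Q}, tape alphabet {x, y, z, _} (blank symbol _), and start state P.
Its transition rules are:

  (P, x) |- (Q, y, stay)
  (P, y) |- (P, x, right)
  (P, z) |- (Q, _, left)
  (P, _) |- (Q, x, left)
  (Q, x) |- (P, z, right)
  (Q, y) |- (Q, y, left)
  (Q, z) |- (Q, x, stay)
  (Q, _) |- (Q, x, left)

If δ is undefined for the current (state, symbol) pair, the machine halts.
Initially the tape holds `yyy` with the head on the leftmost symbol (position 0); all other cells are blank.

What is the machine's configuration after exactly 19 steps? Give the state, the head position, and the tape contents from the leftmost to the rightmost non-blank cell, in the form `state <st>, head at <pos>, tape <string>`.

state=P head=0 tape=[y]yy___   (P,y)→(P,x,right)
state=P head=1 tape=x[y]y___   (P,y)→(P,x,right)
state=P head=2 tape=xx[y]___   (P,y)→(P,x,right)
state=P head=3 tape=xxx[_]__   (P,_)→(Q,x,left)
state=Q head=2 tape=xx[x]x__   (Q,x)→(P,z,right)
state=P head=3 tape=xxz[x]__   (P,x)→(Q,y,stay)
state=Q head=3 tape=xxz[y]__   (Q,y)→(Q,y,left)
state=Q head=2 tape=xx[z]y__   (Q,z)→(Q,x,stay)
state=Q head=2 tape=xx[x]y__   (Q,x)→(P,z,right)
state=P head=3 tape=xxz[y]__   (P,y)→(P,x,right)
state=P head=4 tape=xxzx[_]_   (P,_)→(Q,x,left)
state=Q head=3 tape=xxz[x]x_   (Q,x)→(P,z,right)
state=P head=4 tape=xxzz[x]_   (P,x)→(Q,y,stay)
state=Q head=4 tape=xxzz[y]_   (Q,y)→(Q,y,left)
state=Q head=3 tape=xxz[z]y_   (Q,z)→(Q,x,stay)
state=Q head=3 tape=xxz[x]y_   (Q,x)→(P,z,right)
state=P head=4 tape=xxzz[y]_   (P,y)→(P,x,right)
state=P head=5 tape=xxzzx[_]   (P,_)→(Q,x,left)
state=Q head=4 tape=xxzz[x]x   (Q,x)→(P,z,right)
state=P head=5 tape=xxzzz[x]
After 19 steps: state P, head at 5, tape xxzzzx.

state P, head at 5, tape xxzzzx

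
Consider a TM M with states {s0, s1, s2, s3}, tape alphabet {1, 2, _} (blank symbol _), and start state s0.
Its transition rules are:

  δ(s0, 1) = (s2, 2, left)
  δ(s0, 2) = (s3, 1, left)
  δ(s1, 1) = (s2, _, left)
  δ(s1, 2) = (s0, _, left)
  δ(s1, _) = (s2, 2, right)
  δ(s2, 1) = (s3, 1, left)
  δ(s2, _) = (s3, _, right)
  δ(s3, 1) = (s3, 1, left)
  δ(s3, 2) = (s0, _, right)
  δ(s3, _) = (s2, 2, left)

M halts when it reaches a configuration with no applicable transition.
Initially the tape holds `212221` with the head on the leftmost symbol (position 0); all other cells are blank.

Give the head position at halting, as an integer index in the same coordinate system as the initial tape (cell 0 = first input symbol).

6

state=s0 head=0 tape=__[2]12221_   (s0,2)→(s3,1,left)
state=s3 head=-1 tape=_[_]112221_   (s3,_)→(s2,2,left)
state=s2 head=-2 tape=[_]2112221_   (s2,_)→(s3,_,right)
state=s3 head=-1 tape=_[2]112221_   (s3,2)→(s0,_,right)
state=s0 head=0 tape=__[1]12221_   (s0,1)→(s2,2,left)
state=s2 head=-1 tape=_[_]212221_   (s2,_)→(s3,_,right)
state=s3 head=0 tape=__[2]12221_   (s3,2)→(s0,_,right)
state=s0 head=1 tape=___[1]2221_   (s0,1)→(s2,2,left)
state=s2 head=0 tape=__[_]22221_   (s2,_)→(s3,_,right)
state=s3 head=1 tape=___[2]2221_   (s3,2)→(s0,_,right)
state=s0 head=2 tape=____[2]221_   (s0,2)→(s3,1,left)
state=s3 head=1 tape=___[_]1221_   (s3,_)→(s2,2,left)
state=s2 head=0 tape=__[_]21221_   (s2,_)→(s3,_,right)
state=s3 head=1 tape=___[2]1221_   (s3,2)→(s0,_,right)
state=s0 head=2 tape=____[1]221_   (s0,1)→(s2,2,left)
state=s2 head=1 tape=___[_]2221_   (s2,_)→(s3,_,right)
state=s3 head=2 tape=____[2]221_   (s3,2)→(s0,_,right)
state=s0 head=3 tape=_____[2]21_   (s0,2)→(s3,1,left)
state=s3 head=2 tape=____[_]121_   (s3,_)→(s2,2,left)
state=s2 head=1 tape=___[_]2121_   (s2,_)→(s3,_,right)
state=s3 head=2 tape=____[2]121_   (s3,2)→(s0,_,right)
state=s0 head=3 tape=_____[1]21_   (s0,1)→(s2,2,left)
state=s2 head=2 tape=____[_]221_   (s2,_)→(s3,_,right)
state=s3 head=3 tape=_____[2]21_   (s3,2)→(s0,_,right)
state=s0 head=4 tape=______[2]1_   (s0,2)→(s3,1,left)
state=s3 head=3 tape=_____[_]11_   (s3,_)→(s2,2,left)
state=s2 head=2 tape=____[_]211_   (s2,_)→(s3,_,right)
state=s3 head=3 tape=_____[2]11_   (s3,2)→(s0,_,right)
state=s0 head=4 tape=______[1]1_   (s0,1)→(s2,2,left)
state=s2 head=3 tape=_____[_]21_   (s2,_)→(s3,_,right)
state=s3 head=4 tape=______[2]1_   (s3,2)→(s0,_,right)
state=s0 head=5 tape=_______[1]_   (s0,1)→(s2,2,left)
state=s2 head=4 tape=______[_]2_   (s2,_)→(s3,_,right)
state=s3 head=5 tape=_______[2]_   (s3,2)→(s0,_,right)
state=s0 head=6 tape=________[_]
At halt the head is at cell 6.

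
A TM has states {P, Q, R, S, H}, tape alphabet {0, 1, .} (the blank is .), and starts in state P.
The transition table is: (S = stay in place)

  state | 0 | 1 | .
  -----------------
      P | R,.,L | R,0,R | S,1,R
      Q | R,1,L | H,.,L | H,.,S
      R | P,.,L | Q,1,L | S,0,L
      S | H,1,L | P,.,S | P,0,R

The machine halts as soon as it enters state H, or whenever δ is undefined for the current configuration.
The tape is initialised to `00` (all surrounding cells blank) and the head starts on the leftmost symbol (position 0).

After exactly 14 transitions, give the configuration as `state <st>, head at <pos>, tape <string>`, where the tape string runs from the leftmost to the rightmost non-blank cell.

state=P head=0 tape=...[0]0   (P,0)→(R,.,L)
state=R head=-1 tape=..[.].0   (R,.)→(S,0,L)
state=S head=-2 tape=.[.]0.0   (S,.)→(P,0,R)
state=P head=-1 tape=.0[0].0   (P,0)→(R,.,L)
state=R head=-2 tape=.[0]..0   (R,0)→(P,.,L)
state=P head=-3 tape=[.]...0   (P,.)→(S,1,R)
state=S head=-2 tape=1[.]..0   (S,.)→(P,0,R)
state=P head=-1 tape=10[.].0   (P,.)→(S,1,R)
state=S head=0 tape=101[.]0   (S,.)→(P,0,R)
state=P head=1 tape=1010[0]   (P,0)→(R,.,L)
state=R head=0 tape=101[0].   (R,0)→(P,.,L)
state=P head=-1 tape=10[1]..   (P,1)→(R,0,R)
state=R head=0 tape=100[.].   (R,.)→(S,0,L)
state=S head=-1 tape=10[0]0.   (S,0)→(H,1,L)
state=H head=-2 tape=1[0]10.
After 14 steps: state H, head at -2, tape 1010.

state H, head at -2, tape 1010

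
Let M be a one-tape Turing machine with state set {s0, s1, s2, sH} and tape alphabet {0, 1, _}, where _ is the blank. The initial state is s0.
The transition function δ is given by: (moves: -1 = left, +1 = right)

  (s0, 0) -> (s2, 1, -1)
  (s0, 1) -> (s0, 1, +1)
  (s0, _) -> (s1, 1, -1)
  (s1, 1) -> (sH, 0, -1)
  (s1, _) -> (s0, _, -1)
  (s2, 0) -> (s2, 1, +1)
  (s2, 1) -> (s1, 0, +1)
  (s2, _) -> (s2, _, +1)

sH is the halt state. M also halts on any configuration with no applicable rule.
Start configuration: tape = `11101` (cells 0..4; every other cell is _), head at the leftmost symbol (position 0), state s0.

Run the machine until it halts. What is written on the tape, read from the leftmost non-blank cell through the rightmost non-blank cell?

s0 | [1]1101   read 1 → write 1, move +1, go to s0
s0 | 1[1]101   read 1 → write 1, move +1, go to s0
s0 | 11[1]01   read 1 → write 1, move +1, go to s0
s0 | 111[0]1   read 0 → write 1, move -1, go to s2
s2 | 11[1]11   read 1 → write 0, move +1, go to s1
s1 | 110[1]1   read 1 → write 0, move -1, go to sH
sH | 11[0]01
The non-blank tape span at halt is 11001.

11001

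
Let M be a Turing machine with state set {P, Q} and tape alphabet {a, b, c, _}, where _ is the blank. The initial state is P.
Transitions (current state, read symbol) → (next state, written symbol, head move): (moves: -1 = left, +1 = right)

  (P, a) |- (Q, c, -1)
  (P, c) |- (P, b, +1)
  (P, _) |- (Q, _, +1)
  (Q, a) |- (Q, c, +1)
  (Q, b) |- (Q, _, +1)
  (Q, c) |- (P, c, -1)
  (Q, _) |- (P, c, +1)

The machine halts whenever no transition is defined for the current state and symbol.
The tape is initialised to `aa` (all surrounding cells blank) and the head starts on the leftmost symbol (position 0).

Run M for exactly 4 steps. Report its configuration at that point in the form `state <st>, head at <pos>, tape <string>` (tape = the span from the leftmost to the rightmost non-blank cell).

state=P head=0 tape=_[a]a   (P,a)→(Q,c,-1)
state=Q head=-1 tape=[_]ca   (Q,_)→(P,c,+1)
state=P head=0 tape=c[c]a   (P,c)→(P,b,+1)
state=P head=1 tape=cb[a]   (P,a)→(Q,c,-1)
state=Q head=0 tape=c[b]c
After 4 steps: state Q, head at 0, tape cbc.

state Q, head at 0, tape cbc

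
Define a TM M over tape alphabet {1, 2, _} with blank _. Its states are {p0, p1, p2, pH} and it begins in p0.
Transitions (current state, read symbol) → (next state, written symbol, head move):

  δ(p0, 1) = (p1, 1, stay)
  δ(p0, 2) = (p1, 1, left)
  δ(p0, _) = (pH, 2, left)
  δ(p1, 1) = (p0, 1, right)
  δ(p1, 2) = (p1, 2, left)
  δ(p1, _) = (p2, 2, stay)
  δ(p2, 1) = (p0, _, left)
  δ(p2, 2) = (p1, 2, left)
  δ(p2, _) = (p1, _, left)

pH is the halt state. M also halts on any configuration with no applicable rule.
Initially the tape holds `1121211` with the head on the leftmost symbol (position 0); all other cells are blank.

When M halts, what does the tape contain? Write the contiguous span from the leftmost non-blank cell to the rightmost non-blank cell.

11111112

state=p0 head=0 tape=[1]121211_   (p0,1)→(p1,1,stay)
state=p1 head=0 tape=[1]121211_   (p1,1)→(p0,1,right)
state=p0 head=1 tape=1[1]21211_   (p0,1)→(p1,1,stay)
state=p1 head=1 tape=1[1]21211_   (p1,1)→(p0,1,right)
state=p0 head=2 tape=11[2]1211_   (p0,2)→(p1,1,left)
state=p1 head=1 tape=1[1]11211_   (p1,1)→(p0,1,right)
state=p0 head=2 tape=11[1]1211_   (p0,1)→(p1,1,stay)
state=p1 head=2 tape=11[1]1211_   (p1,1)→(p0,1,right)
state=p0 head=3 tape=111[1]211_   (p0,1)→(p1,1,stay)
state=p1 head=3 tape=111[1]211_   (p1,1)→(p0,1,right)
state=p0 head=4 tape=1111[2]11_   (p0,2)→(p1,1,left)
state=p1 head=3 tape=111[1]111_   (p1,1)→(p0,1,right)
state=p0 head=4 tape=1111[1]11_   (p0,1)→(p1,1,stay)
state=p1 head=4 tape=1111[1]11_   (p1,1)→(p0,1,right)
state=p0 head=5 tape=11111[1]1_   (p0,1)→(p1,1,stay)
state=p1 head=5 tape=11111[1]1_   (p1,1)→(p0,1,right)
state=p0 head=6 tape=111111[1]_   (p0,1)→(p1,1,stay)
state=p1 head=6 tape=111111[1]_   (p1,1)→(p0,1,right)
state=p0 head=7 tape=1111111[_]   (p0,_)→(pH,2,left)
state=pH head=6 tape=111111[1]2
The non-blank tape span at halt is 11111112.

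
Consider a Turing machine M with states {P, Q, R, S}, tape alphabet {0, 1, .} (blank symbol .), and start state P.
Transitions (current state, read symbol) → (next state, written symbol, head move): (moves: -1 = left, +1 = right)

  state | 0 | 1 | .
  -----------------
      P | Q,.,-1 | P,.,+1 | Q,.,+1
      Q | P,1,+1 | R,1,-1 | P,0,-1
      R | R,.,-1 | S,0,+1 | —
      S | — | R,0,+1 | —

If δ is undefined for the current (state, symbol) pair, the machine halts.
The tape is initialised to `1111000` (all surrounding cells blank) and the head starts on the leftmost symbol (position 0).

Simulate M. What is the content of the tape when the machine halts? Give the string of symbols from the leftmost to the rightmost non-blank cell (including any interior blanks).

state=P head=0 tape=[1]111000   (P,1)→(P,.,+1)
state=P head=1 tape=.[1]11000   (P,1)→(P,.,+1)
state=P head=2 tape=..[1]1000   (P,1)→(P,.,+1)
state=P head=3 tape=...[1]000   (P,1)→(P,.,+1)
state=P head=4 tape=....[0]00   (P,0)→(Q,.,-1)
state=Q head=3 tape=...[.].00   (Q,.)→(P,0,-1)
state=P head=2 tape=..[.]0.00   (P,.)→(Q,.,+1)
state=Q head=3 tape=...[0].00   (Q,0)→(P,1,+1)
state=P head=4 tape=...1[.]00   (P,.)→(Q,.,+1)
state=Q head=5 tape=...1.[0]0   (Q,0)→(P,1,+1)
state=P head=6 tape=...1.1[0]   (P,0)→(Q,.,-1)
state=Q head=5 tape=...1.[1].   (Q,1)→(R,1,-1)
state=R head=4 tape=...1[.]1.
The non-blank tape span at halt is 1.1.

1.1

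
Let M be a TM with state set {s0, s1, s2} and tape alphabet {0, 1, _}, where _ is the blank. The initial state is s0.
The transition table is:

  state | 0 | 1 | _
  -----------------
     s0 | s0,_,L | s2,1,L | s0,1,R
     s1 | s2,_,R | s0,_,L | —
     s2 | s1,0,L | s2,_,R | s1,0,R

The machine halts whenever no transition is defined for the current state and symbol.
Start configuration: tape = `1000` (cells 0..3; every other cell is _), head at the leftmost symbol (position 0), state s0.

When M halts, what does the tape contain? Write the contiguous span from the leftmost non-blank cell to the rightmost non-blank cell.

state=s0 head=0 tape=__[1]000   (s0,1)→(s2,1,L)
state=s2 head=-1 tape=_[_]1000   (s2,_)→(s1,0,R)
state=s1 head=0 tape=_0[1]000   (s1,1)→(s0,_,L)
state=s0 head=-1 tape=_[0]_000   (s0,0)→(s0,_,L)
state=s0 head=-2 tape=[_]__000   (s0,_)→(s0,1,R)
state=s0 head=-1 tape=1[_]_000   (s0,_)→(s0,1,R)
state=s0 head=0 tape=11[_]000   (s0,_)→(s0,1,R)
state=s0 head=1 tape=111[0]00   (s0,0)→(s0,_,L)
state=s0 head=0 tape=11[1]_00   (s0,1)→(s2,1,L)
state=s2 head=-1 tape=1[1]1_00   (s2,1)→(s2,_,R)
state=s2 head=0 tape=1_[1]_00   (s2,1)→(s2,_,R)
state=s2 head=1 tape=1__[_]00   (s2,_)→(s1,0,R)
state=s1 head=2 tape=1__0[0]0   (s1,0)→(s2,_,R)
state=s2 head=3 tape=1__0_[0]   (s2,0)→(s1,0,L)
state=s1 head=2 tape=1__0[_]0
The non-blank tape span at halt is 1__0_0.

1__0_0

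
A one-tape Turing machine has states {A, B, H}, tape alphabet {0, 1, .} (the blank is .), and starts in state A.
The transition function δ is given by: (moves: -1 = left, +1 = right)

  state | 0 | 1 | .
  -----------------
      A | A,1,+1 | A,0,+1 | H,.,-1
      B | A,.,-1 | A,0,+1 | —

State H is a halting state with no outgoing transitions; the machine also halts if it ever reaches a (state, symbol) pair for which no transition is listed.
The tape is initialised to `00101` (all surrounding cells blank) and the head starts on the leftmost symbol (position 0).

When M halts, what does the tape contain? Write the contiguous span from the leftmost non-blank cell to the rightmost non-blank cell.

11010

state=A head=0 tape=[0]0101.   (A,0)→(A,1,+1)
state=A head=1 tape=1[0]101.   (A,0)→(A,1,+1)
state=A head=2 tape=11[1]01.   (A,1)→(A,0,+1)
state=A head=3 tape=110[0]1.   (A,0)→(A,1,+1)
state=A head=4 tape=1101[1].   (A,1)→(A,0,+1)
state=A head=5 tape=11010[.]   (A,.)→(H,.,-1)
state=H head=4 tape=1101[0].
The non-blank tape span at halt is 11010.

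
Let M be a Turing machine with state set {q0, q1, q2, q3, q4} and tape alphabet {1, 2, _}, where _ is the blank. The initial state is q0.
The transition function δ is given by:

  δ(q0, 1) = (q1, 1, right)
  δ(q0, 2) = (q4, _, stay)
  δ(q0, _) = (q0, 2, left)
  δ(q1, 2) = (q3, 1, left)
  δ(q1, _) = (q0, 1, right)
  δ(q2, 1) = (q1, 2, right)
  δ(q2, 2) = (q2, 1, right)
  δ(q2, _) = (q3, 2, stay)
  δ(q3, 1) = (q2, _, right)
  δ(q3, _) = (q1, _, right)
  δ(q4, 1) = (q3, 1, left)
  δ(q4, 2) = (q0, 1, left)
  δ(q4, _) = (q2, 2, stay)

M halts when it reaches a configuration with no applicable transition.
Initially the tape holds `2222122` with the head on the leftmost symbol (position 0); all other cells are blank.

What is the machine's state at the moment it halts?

q3

state=q0 head=0 tape=[2]222122   (q0,2)→(q4,_,stay)
state=q4 head=0 tape=[_]222122   (q4,_)→(q2,2,stay)
state=q2 head=0 tape=[2]222122   (q2,2)→(q2,1,right)
state=q2 head=1 tape=1[2]22122   (q2,2)→(q2,1,right)
state=q2 head=2 tape=11[2]2122   (q2,2)→(q2,1,right)
state=q2 head=3 tape=111[2]122   (q2,2)→(q2,1,right)
state=q2 head=4 tape=1111[1]22   (q2,1)→(q1,2,right)
state=q1 head=5 tape=11112[2]2   (q1,2)→(q3,1,left)
state=q3 head=4 tape=1111[2]12
No transition is defined for (q3, 2); M halts in state q3.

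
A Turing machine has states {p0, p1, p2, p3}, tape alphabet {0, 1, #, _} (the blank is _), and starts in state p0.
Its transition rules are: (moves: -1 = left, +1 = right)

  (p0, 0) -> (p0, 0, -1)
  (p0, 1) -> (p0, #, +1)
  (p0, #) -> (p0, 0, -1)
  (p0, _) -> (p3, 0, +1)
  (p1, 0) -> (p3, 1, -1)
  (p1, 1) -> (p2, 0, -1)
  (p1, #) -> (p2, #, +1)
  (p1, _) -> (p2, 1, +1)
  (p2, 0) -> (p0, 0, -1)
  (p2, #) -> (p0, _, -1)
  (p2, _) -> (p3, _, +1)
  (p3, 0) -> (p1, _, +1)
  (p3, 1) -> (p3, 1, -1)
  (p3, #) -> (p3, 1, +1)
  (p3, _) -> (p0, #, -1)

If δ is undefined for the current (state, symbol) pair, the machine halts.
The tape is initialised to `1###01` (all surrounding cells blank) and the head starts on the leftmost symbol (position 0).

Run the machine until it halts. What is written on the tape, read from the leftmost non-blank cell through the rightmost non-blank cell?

0_#1##01

p0 | __[1]###01   read 1 → write #, move +1, go to p0
p0 | __#[#]##01   read # → write 0, move -1, go to p0
p0 | __[#]0##01   read # → write 0, move -1, go to p0
p0 | _[_]00##01   read _ → write 0, move +1, go to p3
p3 | _0[0]0##01   read 0 → write _, move +1, go to p1
p1 | _0_[0]##01   read 0 → write 1, move -1, go to p3
p3 | _0[_]1##01   read _ → write #, move -1, go to p0
p0 | _[0]#1##01   read 0 → write 0, move -1, go to p0
p0 | [_]0#1##01   read _ → write 0, move +1, go to p3
p3 | 0[0]#1##01   read 0 → write _, move +1, go to p1
p1 | 0_[#]1##01   read # → write #, move +1, go to p2
p2 | 0_#[1]##01
The non-blank tape span at halt is 0_#1##01.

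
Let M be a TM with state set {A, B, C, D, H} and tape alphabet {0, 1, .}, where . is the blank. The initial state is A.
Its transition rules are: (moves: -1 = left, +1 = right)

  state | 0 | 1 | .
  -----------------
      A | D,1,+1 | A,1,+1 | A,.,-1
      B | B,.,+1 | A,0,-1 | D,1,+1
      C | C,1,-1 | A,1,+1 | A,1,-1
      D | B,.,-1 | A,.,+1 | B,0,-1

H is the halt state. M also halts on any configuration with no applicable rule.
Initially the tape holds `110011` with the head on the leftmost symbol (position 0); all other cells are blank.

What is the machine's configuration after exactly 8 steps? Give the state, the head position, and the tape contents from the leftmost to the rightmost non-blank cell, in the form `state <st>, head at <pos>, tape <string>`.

state B, head at 2, tape 111011

state=A head=0 tape=[1]10011   (A,1)→(A,1,+1)
state=A head=1 tape=1[1]0011   (A,1)→(A,1,+1)
state=A head=2 tape=11[0]011   (A,0)→(D,1,+1)
state=D head=3 tape=111[0]11   (D,0)→(B,.,-1)
state=B head=2 tape=11[1].11   (B,1)→(A,0,-1)
state=A head=1 tape=1[1]0.11   (A,1)→(A,1,+1)
state=A head=2 tape=11[0].11   (A,0)→(D,1,+1)
state=D head=3 tape=111[.]11   (D,.)→(B,0,-1)
state=B head=2 tape=11[1]011
After 8 steps: state B, head at 2, tape 111011.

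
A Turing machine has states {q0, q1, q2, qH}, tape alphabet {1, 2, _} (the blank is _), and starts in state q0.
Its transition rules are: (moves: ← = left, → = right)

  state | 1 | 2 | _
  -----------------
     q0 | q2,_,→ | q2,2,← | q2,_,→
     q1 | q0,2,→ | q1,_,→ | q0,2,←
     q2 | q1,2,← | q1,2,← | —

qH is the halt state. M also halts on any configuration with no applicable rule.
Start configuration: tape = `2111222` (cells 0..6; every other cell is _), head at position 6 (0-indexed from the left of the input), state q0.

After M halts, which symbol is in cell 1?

2

q0 | _211122[2]_   read 2 → write 2, move ←, go to q2
q2 | _21112[2]2_   read 2 → write 2, move ←, go to q1
q1 | _2111[2]22_   read 2 → write _, move →, go to q1
q1 | _2111_[2]2_   read 2 → write _, move →, go to q1
q1 | _2111__[2]_   read 2 → write _, move →, go to q1
q1 | _2111___[_]   read _ → write 2, move ←, go to q0
q0 | _2111__[_]2   read _ → write _, move →, go to q2
q2 | _2111___[2]   read 2 → write 2, move ←, go to q1
q1 | _2111__[_]2   read _ → write 2, move ←, go to q0
q0 | _2111_[_]22   read _ → write _, move →, go to q2
q2 | _2111__[2]2   read 2 → write 2, move ←, go to q1
q1 | _2111_[_]22   read _ → write 2, move ←, go to q0
q0 | _2111[_]222   read _ → write _, move →, go to q2
q2 | _2111_[2]22   read 2 → write 2, move ←, go to q1
q1 | _2111[_]222   read _ → write 2, move ←, go to q0
q0 | _211[1]2222   read 1 → write _, move →, go to q2
q2 | _211_[2]222   read 2 → write 2, move ←, go to q1
q1 | _211[_]2222   read _ → write 2, move ←, go to q0
q0 | _21[1]22222   read 1 → write _, move →, go to q2
q2 | _21_[2]2222   read 2 → write 2, move ←, go to q1
q1 | _21[_]22222   read _ → write 2, move ←, go to q0
q0 | _2[1]222222   read 1 → write _, move →, go to q2
q2 | _2_[2]22222   read 2 → write 2, move ←, go to q1
q1 | _2[_]222222   read _ → write 2, move ←, go to q0
q0 | _[2]2222222   read 2 → write 2, move ←, go to q2
q2 | [_]22222222
Cell 1 holds 2 when M halts.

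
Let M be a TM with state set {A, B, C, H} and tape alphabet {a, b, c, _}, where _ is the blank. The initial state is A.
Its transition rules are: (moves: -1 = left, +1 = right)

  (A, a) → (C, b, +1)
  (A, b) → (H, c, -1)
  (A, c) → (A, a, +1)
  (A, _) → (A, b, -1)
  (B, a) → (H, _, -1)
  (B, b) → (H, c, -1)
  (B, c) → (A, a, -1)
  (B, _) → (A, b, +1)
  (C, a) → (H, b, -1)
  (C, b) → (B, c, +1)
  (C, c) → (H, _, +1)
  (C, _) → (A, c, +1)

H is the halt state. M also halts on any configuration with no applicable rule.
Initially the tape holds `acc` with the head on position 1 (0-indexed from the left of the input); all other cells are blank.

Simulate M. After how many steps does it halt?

8

state=A head=1 tape=a[c]c___   (A,c)→(A,a,+1)
state=A head=2 tape=aa[c]___   (A,c)→(A,a,+1)
state=A head=3 tape=aaa[_]__   (A,_)→(A,b,-1)
state=A head=2 tape=aa[a]b__   (A,a)→(C,b,+1)
state=C head=3 tape=aab[b]__   (C,b)→(B,c,+1)
state=B head=4 tape=aabc[_]_   (B,_)→(A,b,+1)
state=A head=5 tape=aabcb[_]   (A,_)→(A,b,-1)
state=A head=4 tape=aabc[b]b   (A,b)→(H,c,-1)
state=H head=3 tape=aab[c]cb
M halts after 8 transitions.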